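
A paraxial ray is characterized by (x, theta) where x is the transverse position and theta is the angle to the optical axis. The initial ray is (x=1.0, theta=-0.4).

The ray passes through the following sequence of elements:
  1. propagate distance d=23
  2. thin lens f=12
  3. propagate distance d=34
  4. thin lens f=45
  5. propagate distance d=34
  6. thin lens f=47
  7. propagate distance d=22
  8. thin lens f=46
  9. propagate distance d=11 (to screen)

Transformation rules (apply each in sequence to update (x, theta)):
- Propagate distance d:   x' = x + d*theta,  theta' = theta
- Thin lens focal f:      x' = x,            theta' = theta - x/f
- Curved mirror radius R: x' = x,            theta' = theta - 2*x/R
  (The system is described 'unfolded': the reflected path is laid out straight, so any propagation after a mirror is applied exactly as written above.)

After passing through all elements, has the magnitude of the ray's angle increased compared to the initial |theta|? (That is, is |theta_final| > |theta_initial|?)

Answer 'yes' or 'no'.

Answer: no

Derivation:
Initial: x=1.0000 theta=-0.4000
After 1 (propagate distance d=23): x=-8.2000 theta=-0.4000
After 2 (thin lens f=12): x=-8.2000 theta=17/60 (≈0.2833)
After 3 (propagate distance d=34): x=43/30 (≈1.4333) theta=17/60 (≈0.2833)
After 4 (thin lens f=45): x=43/30 (≈1.4333) theta=679/2700 (≈0.2515)
After 5 (propagate distance d=34): x=6739/675 (≈9.9837) theta=679/2700 (≈0.2515)
After 6 (thin lens f=47): x=6739/675 (≈9.9837) theta=4957/126900 (≈0.0391)
After 7 (propagate distance d=22): x=229331/21150 (≈10.8431) theta=4957/126900 (≈0.0391)
After 8 (thin lens f=46): x=229331/21150 (≈10.8431) theta=-286991/1459350 (≈-0.1967)
After 9 (propagate distance d=11 (to screen)): x=6333469/729675 (≈8.6798) theta=-286991/1459350 (≈-0.1967)
|theta_initial|=0.4000 |theta_final|=286991/1459350 (≈0.1967) -> not increased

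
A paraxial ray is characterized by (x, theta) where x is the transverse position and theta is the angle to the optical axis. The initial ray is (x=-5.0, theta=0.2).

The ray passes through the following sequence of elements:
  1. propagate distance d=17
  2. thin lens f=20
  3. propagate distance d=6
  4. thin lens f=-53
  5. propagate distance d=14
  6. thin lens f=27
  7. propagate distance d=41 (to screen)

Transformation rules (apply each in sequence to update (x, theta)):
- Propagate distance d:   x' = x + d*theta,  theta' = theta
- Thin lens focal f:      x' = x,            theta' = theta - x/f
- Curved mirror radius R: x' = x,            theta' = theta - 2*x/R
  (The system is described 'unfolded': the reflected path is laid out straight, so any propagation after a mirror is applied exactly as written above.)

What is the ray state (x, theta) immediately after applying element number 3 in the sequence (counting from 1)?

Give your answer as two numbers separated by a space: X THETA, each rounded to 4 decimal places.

Initial: x=-5.0000 theta=0.2000
After 1 (propagate distance d=17): x=-1.6000 theta=0.2000
After 2 (thin lens f=20): x=-1.6000 theta=0.2800
After 3 (propagate distance d=6): x=0.0800 theta=0.2800
Rounded to 4 decimal places: x = 0.0800, theta = 0.2800

Answer: 0.0800 0.2800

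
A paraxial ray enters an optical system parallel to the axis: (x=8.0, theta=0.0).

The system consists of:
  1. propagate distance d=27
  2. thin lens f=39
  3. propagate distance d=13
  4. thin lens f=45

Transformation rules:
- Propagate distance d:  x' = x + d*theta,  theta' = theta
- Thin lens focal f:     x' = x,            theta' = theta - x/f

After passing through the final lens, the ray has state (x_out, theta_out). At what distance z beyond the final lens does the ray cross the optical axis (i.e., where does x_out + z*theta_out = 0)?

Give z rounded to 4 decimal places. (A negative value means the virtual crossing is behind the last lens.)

Answer: 16.4789

Derivation:
Initial: x=8.0000 theta=0.0000
After 1 (propagate distance d=27): x=8.0000 theta=0.0000
After 2 (thin lens f=39): x=8.0000 theta=-8/39 (≈-0.2051)
After 3 (propagate distance d=13): x=16/3 (≈5.3333) theta=-8/39 (≈-0.2051)
After 4 (thin lens f=45): x=16/3 (≈5.3333) theta=-568/1755 (≈-0.3236)
z_focus = -x_out/theta_out = -(16/3)/(-568/1755) = 1170/71 ≈ 16.4789
Rounded to 4 decimal places: z = 16.4789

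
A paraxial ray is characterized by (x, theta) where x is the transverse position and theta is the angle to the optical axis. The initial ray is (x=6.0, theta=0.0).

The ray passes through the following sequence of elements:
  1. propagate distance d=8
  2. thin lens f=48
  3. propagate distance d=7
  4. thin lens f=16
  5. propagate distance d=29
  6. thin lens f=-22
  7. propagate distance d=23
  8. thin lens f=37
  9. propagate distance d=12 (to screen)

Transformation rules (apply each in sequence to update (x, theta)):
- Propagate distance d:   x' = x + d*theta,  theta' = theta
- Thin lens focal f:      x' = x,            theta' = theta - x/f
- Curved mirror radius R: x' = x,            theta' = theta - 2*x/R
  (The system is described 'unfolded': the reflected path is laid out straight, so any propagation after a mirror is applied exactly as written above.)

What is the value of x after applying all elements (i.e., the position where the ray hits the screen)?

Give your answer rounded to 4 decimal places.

Answer: -27.2777

Derivation:
Initial: x=6.0000 theta=0.0000
After 1 (propagate distance d=8): x=6.0000 theta=0.0000
After 2 (thin lens f=48): x=6.0000 theta=-0.1250
After 3 (propagate distance d=7): x=5.1250 theta=-0.1250
After 4 (thin lens f=16): x=5.1250 theta=-57/128 (≈-0.4453)
After 5 (propagate distance d=29): x=-997/128 (≈-7.7891) theta=-57/128 (≈-0.4453)
After 6 (thin lens f=-22): x=-997/128 (≈-7.7891) theta=-2251/2816 (≈-0.7994)
After 7 (propagate distance d=23): x=-73707/2816 (≈-26.1744) theta=-2251/2816 (≈-0.7994)
After 8 (thin lens f=37): x=-73707/2816 (≈-26.1744) theta=-2395/26048 (≈-0.0919)
After 9 (propagate distance d=12 (to screen)): x=-2842119/104192 (≈-27.2777) theta=-2395/26048 (≈-0.0919)
Rounded to 4 decimal places: x = -27.2777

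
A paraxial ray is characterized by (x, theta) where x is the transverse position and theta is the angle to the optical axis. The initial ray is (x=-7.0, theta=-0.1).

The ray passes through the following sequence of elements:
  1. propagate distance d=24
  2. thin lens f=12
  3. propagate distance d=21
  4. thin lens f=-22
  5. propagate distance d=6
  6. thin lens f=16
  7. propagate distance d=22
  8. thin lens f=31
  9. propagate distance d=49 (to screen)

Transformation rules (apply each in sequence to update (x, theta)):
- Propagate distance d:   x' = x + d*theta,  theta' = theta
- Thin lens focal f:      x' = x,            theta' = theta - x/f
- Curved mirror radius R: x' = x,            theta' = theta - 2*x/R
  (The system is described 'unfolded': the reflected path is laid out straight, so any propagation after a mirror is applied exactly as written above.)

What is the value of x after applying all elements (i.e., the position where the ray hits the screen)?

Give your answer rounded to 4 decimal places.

Initial: x=-7.0000 theta=-0.1000
After 1 (propagate distance d=24): x=-9.4000 theta=-0.1000
After 2 (thin lens f=12): x=-9.4000 theta=41/60 (≈0.6833)
After 3 (propagate distance d=21): x=4.9500 theta=41/60 (≈0.6833)
After 4 (thin lens f=-22): x=4.9500 theta=109/120 (≈0.9083)
After 5 (propagate distance d=6): x=10.4000 theta=109/120 (≈0.9083)
After 6 (thin lens f=16): x=10.4000 theta=31/120 (≈0.2583)
After 7 (propagate distance d=22): x=193/12 (≈16.0833) theta=31/120 (≈0.2583)
After 8 (thin lens f=31): x=193/12 (≈16.0833) theta=-323/1240 (≈-0.2605)
After 9 (propagate distance d=49 (to screen)): x=12349/3720 (≈3.3196) theta=-323/1240 (≈-0.2605)
Rounded to 4 decimal places: x = 3.3196

Answer: 3.3196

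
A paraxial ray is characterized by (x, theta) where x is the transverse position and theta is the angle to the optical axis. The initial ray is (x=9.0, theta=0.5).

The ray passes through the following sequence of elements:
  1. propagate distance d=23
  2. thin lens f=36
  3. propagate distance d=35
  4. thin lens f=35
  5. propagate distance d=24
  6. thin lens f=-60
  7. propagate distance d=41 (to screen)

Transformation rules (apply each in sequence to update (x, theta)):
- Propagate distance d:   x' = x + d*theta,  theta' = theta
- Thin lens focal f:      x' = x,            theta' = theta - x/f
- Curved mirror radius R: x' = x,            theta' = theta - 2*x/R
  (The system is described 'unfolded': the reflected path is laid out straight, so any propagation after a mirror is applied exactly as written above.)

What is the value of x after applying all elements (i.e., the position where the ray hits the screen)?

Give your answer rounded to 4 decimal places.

Initial: x=9.0000 theta=0.5000
After 1 (propagate distance d=23): x=20.5000 theta=0.5000
After 2 (thin lens f=36): x=20.5000 theta=-5/72 (≈-0.0694)
After 3 (propagate distance d=35): x=1301/72 (≈18.0694) theta=-5/72 (≈-0.0694)
After 4 (thin lens f=35): x=1301/72 (≈18.0694) theta=-41/70 (≈-0.5857)
After 5 (propagate distance d=24): x=10111/2520 (≈4.0123) theta=-41/70 (≈-0.5857)
After 6 (thin lens f=-60): x=10111/2520 (≈4.0123) theta=-11207/21600 (≈-0.5188)
After 7 (propagate distance d=41 (to screen)): x=-2609749/151200 (≈-17.2602) theta=-11207/21600 (≈-0.5188)
Rounded to 4 decimal places: x = -17.2602

Answer: -17.2602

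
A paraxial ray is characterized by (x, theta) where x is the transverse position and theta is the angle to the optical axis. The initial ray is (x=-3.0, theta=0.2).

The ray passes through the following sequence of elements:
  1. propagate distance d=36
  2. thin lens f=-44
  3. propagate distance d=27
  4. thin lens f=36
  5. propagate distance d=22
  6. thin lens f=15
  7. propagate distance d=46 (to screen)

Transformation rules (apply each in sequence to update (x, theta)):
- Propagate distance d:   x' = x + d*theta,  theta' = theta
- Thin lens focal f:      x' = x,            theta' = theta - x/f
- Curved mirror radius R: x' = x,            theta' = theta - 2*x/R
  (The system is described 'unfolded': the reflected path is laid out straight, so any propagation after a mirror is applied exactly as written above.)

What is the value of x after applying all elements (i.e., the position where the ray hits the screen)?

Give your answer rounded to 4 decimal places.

Answer: -25.1892

Derivation:
Initial: x=-3.0000 theta=0.2000
After 1 (propagate distance d=36): x=4.2000 theta=0.2000
After 2 (thin lens f=-44): x=4.2000 theta=13/44 (≈0.2955)
After 3 (propagate distance d=27): x=2679/220 (≈12.1773) theta=13/44 (≈0.2955)
After 4 (thin lens f=36): x=2679/220 (≈12.1773) theta=-113/2640 (≈-0.0428)
After 5 (propagate distance d=22): x=14831/1320 (≈11.2356) theta=-113/2640 (≈-0.0428)
After 6 (thin lens f=15): x=14831/1320 (≈11.2356) theta=-31357/39600 (≈-0.7918)
After 7 (propagate distance d=46 (to screen)): x=-249373/9900 (≈-25.1892) theta=-31357/39600 (≈-0.7918)
Rounded to 4 decimal places: x = -25.1892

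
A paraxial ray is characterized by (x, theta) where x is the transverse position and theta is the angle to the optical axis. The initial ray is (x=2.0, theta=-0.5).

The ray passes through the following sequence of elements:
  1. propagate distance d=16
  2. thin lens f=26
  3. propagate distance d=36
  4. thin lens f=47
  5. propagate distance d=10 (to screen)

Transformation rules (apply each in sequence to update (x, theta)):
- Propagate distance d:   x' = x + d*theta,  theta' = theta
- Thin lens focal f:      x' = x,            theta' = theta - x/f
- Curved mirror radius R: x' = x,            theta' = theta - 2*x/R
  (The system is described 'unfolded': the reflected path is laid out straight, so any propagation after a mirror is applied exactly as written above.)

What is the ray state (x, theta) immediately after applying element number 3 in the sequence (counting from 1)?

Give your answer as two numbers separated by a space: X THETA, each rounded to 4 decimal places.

Answer: -15.6923 -0.2692

Derivation:
Initial: x=2.0000 theta=-0.5000
After 1 (propagate distance d=16): x=-6.0000 theta=-0.5000
After 2 (thin lens f=26): x=-6.0000 theta=-7/26 (≈-0.2692)
After 3 (propagate distance d=36): x=-204/13 (≈-15.6923) theta=-7/26 (≈-0.2692)
Rounded to 4 decimal places: x = -15.6923, theta = -0.2692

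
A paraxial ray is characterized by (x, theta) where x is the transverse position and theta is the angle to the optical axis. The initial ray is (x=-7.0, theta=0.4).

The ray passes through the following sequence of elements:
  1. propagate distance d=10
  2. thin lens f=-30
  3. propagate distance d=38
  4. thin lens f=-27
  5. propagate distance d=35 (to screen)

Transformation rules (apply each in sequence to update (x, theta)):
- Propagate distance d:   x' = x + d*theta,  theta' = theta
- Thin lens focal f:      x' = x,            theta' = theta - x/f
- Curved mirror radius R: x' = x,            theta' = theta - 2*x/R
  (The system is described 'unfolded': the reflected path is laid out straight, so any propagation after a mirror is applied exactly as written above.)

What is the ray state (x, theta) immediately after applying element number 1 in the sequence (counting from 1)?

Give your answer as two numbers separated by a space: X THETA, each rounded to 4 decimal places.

Answer: -3.0000 0.4000

Derivation:
Initial: x=-7.0000 theta=0.4000
After 1 (propagate distance d=10): x=-3.0000 theta=0.4000
Rounded to 4 decimal places: x = -3.0000, theta = 0.4000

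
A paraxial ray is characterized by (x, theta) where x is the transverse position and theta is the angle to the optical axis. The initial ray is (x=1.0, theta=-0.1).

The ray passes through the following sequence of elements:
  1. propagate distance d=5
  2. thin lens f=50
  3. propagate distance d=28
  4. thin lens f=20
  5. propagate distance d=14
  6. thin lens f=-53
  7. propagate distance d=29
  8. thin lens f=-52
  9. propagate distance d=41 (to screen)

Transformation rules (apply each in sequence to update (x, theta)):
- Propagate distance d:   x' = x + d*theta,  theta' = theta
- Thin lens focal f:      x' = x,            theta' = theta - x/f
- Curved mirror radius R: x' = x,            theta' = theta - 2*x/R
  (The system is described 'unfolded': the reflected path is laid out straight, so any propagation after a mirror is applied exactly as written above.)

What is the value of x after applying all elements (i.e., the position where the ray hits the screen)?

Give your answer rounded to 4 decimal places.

Initial: x=1.0000 theta=-0.1000
After 1 (propagate distance d=5): x=0.5000 theta=-0.1000
After 2 (thin lens f=50): x=0.5000 theta=-0.1100
After 3 (propagate distance d=28): x=-2.5800 theta=-0.1100
After 4 (thin lens f=20): x=-2.5800 theta=0.0190
After 5 (propagate distance d=14): x=-2.3140 theta=0.0190
After 6 (thin lens f=-53): x=-2.3140 theta=-1307/53000 (≈-0.0247)
After 7 (propagate distance d=29): x=-32109/10600 (≈-3.0292) theta=-1307/53000 (≈-0.0247)
After 8 (thin lens f=-52): x=-32109/10600 (≈-3.0292) theta=-228509/2756000 (≈-0.0829)
After 9 (propagate distance d=41 (to screen)): x=-17717209/2756000 (≈-6.4286) theta=-228509/2756000 (≈-0.0829)
Rounded to 4 decimal places: x = -6.4286

Answer: -6.4286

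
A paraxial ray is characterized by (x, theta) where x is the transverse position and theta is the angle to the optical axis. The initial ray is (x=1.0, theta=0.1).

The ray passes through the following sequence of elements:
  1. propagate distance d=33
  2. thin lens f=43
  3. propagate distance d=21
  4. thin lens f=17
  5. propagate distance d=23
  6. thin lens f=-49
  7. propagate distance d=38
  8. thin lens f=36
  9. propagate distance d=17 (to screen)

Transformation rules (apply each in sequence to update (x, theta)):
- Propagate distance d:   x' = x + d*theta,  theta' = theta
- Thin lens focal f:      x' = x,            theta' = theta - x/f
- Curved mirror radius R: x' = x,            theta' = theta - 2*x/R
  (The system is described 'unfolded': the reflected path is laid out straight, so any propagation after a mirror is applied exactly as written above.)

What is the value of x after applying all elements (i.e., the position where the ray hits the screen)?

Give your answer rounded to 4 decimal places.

Initial: x=1.0000 theta=0.1000
After 1 (propagate distance d=33): x=4.3000 theta=0.1000
After 2 (thin lens f=43): x=4.3000 theta=0.0000
After 3 (propagate distance d=21): x=4.3000 theta=0.0000
After 4 (thin lens f=17): x=4.3000 theta=-43/170 (≈-0.2529)
After 5 (propagate distance d=23): x=-129/85 (≈-1.5176) theta=-43/170 (≈-0.2529)
After 6 (thin lens f=-49): x=-129/85 (≈-1.5176) theta=-473/1666 (≈-0.2839)
After 7 (propagate distance d=38): x=-51256/4165 (≈-12.3064) theta=-473/1666 (≈-0.2839)
After 8 (thin lens f=36): x=-51256/4165 (≈-12.3064) theta=4343/74970 (≈0.0579)
After 9 (propagate distance d=17 (to screen)): x=-848777/74970 (≈-11.3216) theta=4343/74970 (≈0.0579)
Rounded to 4 decimal places: x = -11.3216

Answer: -11.3216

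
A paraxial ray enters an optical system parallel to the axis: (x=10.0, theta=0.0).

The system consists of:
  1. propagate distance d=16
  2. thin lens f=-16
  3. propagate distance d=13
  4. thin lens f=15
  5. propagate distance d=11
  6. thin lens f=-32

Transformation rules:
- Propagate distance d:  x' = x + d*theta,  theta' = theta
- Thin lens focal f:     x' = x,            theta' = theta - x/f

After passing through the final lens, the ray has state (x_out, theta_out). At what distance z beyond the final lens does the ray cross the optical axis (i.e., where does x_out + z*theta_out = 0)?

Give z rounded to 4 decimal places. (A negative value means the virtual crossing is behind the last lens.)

Answer: 53.8443

Derivation:
Initial: x=10.0000 theta=0.0000
After 1 (propagate distance d=16): x=10.0000 theta=0.0000
After 2 (thin lens f=-16): x=10.0000 theta=0.6250
After 3 (propagate distance d=13): x=18.1250 theta=0.6250
After 4 (thin lens f=15): x=18.1250 theta=-7/12 (≈-0.5833)
After 5 (propagate distance d=11): x=281/24 (≈11.7083) theta=-7/12 (≈-0.5833)
After 6 (thin lens f=-32): x=281/24 (≈11.7083) theta=-167/768 (≈-0.2174)
z_focus = -x_out/theta_out = -(281/24)/(-167/768) = 8992/167 ≈ 53.8443
Rounded to 4 decimal places: z = 53.8443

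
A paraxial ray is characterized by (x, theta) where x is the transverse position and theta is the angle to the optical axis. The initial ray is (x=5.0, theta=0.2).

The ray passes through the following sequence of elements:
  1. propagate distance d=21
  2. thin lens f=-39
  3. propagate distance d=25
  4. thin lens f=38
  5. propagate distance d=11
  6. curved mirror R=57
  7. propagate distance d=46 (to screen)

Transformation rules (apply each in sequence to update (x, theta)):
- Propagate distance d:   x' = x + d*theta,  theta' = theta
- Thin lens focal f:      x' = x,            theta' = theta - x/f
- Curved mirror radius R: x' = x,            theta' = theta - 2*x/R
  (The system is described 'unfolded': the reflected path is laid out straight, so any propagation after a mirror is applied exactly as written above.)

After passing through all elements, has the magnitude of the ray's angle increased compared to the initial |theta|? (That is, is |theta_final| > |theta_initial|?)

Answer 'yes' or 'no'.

Answer: yes

Derivation:
Initial: x=5.0000 theta=0.2000
After 1 (propagate distance d=21): x=9.2000 theta=0.2000
After 2 (thin lens f=-39): x=9.2000 theta=17/39 (≈0.4359)
After 3 (propagate distance d=25): x=3919/195 (≈20.0974) theta=17/39 (≈0.4359)
After 4 (thin lens f=38): x=3919/195 (≈20.0974) theta=-53/570 (≈-0.0930)
After 5 (propagate distance d=11): x=141343/7410 (≈19.0746) theta=-53/570 (≈-0.0930)
After 6 (curved mirror R=57): x=141343/7410 (≈19.0746) theta=-321959/422370 (≈-0.7623)
After 7 (propagate distance d=46 (to screen)): x=-6753563/422370 (≈-15.9897) theta=-321959/422370 (≈-0.7623)
|theta_initial|=0.2000 |theta_final|=321959/422370 (≈0.7623) -> increased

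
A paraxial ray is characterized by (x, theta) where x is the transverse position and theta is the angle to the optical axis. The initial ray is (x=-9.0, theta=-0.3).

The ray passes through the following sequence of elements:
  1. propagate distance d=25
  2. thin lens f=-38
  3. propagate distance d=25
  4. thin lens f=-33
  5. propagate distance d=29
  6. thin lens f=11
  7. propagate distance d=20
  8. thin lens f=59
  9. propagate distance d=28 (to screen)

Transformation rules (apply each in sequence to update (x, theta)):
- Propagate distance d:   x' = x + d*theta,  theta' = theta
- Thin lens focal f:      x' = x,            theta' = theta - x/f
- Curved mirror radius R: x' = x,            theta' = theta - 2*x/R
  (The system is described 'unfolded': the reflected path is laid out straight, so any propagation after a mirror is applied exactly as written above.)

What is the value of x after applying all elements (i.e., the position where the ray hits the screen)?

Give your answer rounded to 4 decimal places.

Answer: 189.2471

Derivation:
Initial: x=-9.0000 theta=-0.3000
After 1 (propagate distance d=25): x=-16.5000 theta=-0.3000
After 2 (thin lens f=-38): x=-16.5000 theta=-279/380 (≈-0.7342)
After 3 (propagate distance d=25): x=-2649/76 (≈-34.8553) theta=-279/380 (≈-0.7342)
After 4 (thin lens f=-33): x=-2649/76 (≈-34.8553) theta=-1871/1045 (≈-1.7904)
After 5 (propagate distance d=29): x=-362731/4180 (≈-86.7778) theta=-1871/1045 (≈-1.7904)
After 6 (thin lens f=11): x=-362731/4180 (≈-86.7778) theta=280407/45980 (≈6.0985)
After 7 (propagate distance d=20): x=1618099/45980 (≈35.1914) theta=280407/45980 (≈6.0985)
After 8 (thin lens f=59): x=1618099/45980 (≈35.1914) theta=7462957/1356410 (≈5.5020)
After 9 (propagate distance d=28 (to screen)): x=27020707/142780 (≈189.2471) theta=7462957/1356410 (≈5.5020)
Rounded to 4 decimal places: x = 189.2471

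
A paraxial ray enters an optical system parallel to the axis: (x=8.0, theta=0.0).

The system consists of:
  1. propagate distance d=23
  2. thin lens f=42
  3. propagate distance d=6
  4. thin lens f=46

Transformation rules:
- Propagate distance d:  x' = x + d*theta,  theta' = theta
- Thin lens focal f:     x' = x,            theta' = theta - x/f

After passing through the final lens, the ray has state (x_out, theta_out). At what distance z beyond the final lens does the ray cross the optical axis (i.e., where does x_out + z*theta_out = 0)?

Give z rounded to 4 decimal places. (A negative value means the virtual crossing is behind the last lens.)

Answer: 20.1951

Derivation:
Initial: x=8.0000 theta=0.0000
After 1 (propagate distance d=23): x=8.0000 theta=0.0000
After 2 (thin lens f=42): x=8.0000 theta=-4/21 (≈-0.1905)
After 3 (propagate distance d=6): x=48/7 (≈6.8571) theta=-4/21 (≈-0.1905)
After 4 (thin lens f=46): x=48/7 (≈6.8571) theta=-164/483 (≈-0.3395)
z_focus = -x_out/theta_out = -(48/7)/(-164/483) = 828/41 ≈ 20.1951
Rounded to 4 decimal places: z = 20.1951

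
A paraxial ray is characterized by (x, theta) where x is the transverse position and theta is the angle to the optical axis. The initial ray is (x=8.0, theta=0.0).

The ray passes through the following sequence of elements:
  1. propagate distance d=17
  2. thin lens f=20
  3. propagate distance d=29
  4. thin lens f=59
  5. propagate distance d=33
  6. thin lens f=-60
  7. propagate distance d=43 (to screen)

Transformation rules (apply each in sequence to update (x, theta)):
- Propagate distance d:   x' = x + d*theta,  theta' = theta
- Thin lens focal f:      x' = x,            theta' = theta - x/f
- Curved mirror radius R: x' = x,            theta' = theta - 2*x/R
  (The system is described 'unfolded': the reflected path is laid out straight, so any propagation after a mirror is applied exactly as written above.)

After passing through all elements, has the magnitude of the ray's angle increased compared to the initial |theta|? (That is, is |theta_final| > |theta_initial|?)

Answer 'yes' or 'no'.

Answer: yes

Derivation:
Initial: x=8.0000 theta=0.0000
After 1 (propagate distance d=17): x=8.0000 theta=0.0000
After 2 (thin lens f=20): x=8.0000 theta=-0.4000
After 3 (propagate distance d=29): x=-3.6000 theta=-0.4000
After 4 (thin lens f=59): x=-3.6000 theta=-20/59 (≈-0.3390)
After 5 (propagate distance d=33): x=-4362/295 (≈-14.7864) theta=-20/59 (≈-0.3390)
After 6 (thin lens f=-60): x=-4362/295 (≈-14.7864) theta=-1727/2950 (≈-0.5854)
After 7 (propagate distance d=43 (to screen)): x=-117881/2950 (≈-39.9597) theta=-1727/2950 (≈-0.5854)
|theta_initial|=0.0000 |theta_final|=1727/2950 (≈0.5854) -> increased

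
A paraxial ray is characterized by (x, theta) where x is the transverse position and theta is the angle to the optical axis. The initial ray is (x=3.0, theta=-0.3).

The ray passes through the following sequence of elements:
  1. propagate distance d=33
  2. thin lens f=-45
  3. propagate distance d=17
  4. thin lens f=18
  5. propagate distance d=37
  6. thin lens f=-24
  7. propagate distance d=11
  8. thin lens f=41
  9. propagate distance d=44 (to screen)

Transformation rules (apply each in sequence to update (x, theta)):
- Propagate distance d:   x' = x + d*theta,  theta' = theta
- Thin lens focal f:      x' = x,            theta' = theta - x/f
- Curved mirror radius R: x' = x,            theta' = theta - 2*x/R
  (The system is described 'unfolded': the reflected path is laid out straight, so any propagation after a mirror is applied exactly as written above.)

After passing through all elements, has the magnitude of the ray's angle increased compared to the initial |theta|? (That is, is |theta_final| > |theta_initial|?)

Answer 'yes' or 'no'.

Answer: no

Derivation:
Initial: x=3.0000 theta=-0.3000
After 1 (propagate distance d=33): x=-6.9000 theta=-0.3000
After 2 (thin lens f=-45): x=-6.9000 theta=-34/75 (≈-0.4533)
After 3 (propagate distance d=17): x=-2191/150 (≈-14.6067) theta=-34/75 (≈-0.4533)
After 4 (thin lens f=18): x=-2191/150 (≈-14.6067) theta=967/2700 (≈0.3581)
After 5 (propagate distance d=37): x=-3659/2700 (≈-1.3552) theta=967/2700 (≈0.3581)
After 6 (thin lens f=-24): x=-3659/2700 (≈-1.3552) theta=19549/64800 (≈0.3017)
After 7 (propagate distance d=11): x=127223/64800 (≈1.9633) theta=19549/64800 (≈0.3017)
After 8 (thin lens f=41): x=127223/64800 (≈1.9633) theta=2741/10800 (≈0.2538)
After 9 (propagate distance d=44 (to screen)): x=850847/64800 (≈13.1304) theta=2741/10800 (≈0.2538)
|theta_initial|=0.3000 |theta_final|=2741/10800 (≈0.2538) -> not increased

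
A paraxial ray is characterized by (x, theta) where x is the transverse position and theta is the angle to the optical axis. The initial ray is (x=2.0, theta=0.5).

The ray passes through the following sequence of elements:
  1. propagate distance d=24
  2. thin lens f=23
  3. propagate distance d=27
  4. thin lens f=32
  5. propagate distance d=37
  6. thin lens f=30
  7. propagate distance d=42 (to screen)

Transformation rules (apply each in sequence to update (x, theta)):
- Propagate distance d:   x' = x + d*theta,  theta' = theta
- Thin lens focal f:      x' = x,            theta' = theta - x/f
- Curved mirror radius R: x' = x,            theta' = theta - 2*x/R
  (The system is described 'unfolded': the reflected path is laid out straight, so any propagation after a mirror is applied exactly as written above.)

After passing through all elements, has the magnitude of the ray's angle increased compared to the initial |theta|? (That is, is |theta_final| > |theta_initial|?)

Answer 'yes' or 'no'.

Answer: no

Derivation:
Initial: x=2.0000 theta=0.5000
After 1 (propagate distance d=24): x=14.0000 theta=0.5000
After 2 (thin lens f=23): x=14.0000 theta=-5/46 (≈-0.1087)
After 3 (propagate distance d=27): x=509/46 (≈11.0652) theta=-5/46 (≈-0.1087)
After 4 (thin lens f=32): x=509/46 (≈11.0652) theta=-669/1472 (≈-0.4545)
After 5 (propagate distance d=37): x=-8465/1472 (≈-5.7507) theta=-669/1472 (≈-0.4545)
After 6 (thin lens f=30): x=-8465/1472 (≈-5.7507) theta=-2321/8832 (≈-0.2628)
After 7 (propagate distance d=42 (to screen)): x=-3089/184 (≈-16.7880) theta=-2321/8832 (≈-0.2628)
|theta_initial|=0.5000 |theta_final|=2321/8832 (≈0.2628) -> not increased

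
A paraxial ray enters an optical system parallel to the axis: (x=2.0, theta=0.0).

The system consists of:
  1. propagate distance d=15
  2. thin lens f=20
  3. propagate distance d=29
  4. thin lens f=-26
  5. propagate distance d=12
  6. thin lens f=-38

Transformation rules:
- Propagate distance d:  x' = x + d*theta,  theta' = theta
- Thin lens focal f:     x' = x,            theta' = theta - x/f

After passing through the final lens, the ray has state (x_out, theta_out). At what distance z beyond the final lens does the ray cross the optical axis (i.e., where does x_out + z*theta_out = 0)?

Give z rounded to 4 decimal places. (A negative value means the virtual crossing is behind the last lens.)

Initial: x=2.0000 theta=0.0000
After 1 (propagate distance d=15): x=2.0000 theta=0.0000
After 2 (thin lens f=20): x=2.0000 theta=-0.1000
After 3 (propagate distance d=29): x=-0.9000 theta=-0.1000
After 4 (thin lens f=-26): x=-0.9000 theta=-7/52 (≈-0.1346)
After 5 (propagate distance d=12): x=-327/130 (≈-2.5154) theta=-7/52 (≈-0.1346)
After 6 (thin lens f=-38): x=-327/130 (≈-2.5154) theta=-248/1235 (≈-0.2008)
z_focus = -x_out/theta_out = -(-327/130)/(-248/1235) = -6213/496 ≈ -12.5262
Rounded to 4 decimal places: z = -12.5262

Answer: -12.5262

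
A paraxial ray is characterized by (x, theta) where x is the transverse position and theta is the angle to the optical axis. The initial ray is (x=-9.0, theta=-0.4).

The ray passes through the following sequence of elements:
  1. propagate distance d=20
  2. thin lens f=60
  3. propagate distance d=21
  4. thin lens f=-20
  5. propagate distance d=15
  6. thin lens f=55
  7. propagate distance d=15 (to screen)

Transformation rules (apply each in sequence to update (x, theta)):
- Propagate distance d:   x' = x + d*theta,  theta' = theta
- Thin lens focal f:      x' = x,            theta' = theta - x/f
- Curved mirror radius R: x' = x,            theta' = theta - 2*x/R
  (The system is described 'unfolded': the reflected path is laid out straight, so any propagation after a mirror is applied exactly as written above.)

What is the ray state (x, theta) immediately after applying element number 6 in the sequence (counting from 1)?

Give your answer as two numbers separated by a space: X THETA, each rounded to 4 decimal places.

Initial: x=-9.0000 theta=-0.4000
After 1 (propagate distance d=20): x=-17.0000 theta=-0.4000
After 2 (thin lens f=60): x=-17.0000 theta=-7/60 (≈-0.1167)
After 3 (propagate distance d=21): x=-19.4500 theta=-7/60 (≈-0.1167)
After 4 (thin lens f=-20): x=-19.4500 theta=-1307/1200 (≈-1.0892)
After 5 (propagate distance d=15): x=-35.7875 theta=-1307/1200 (≈-1.0892)
After 6 (thin lens f=55): x=-35.7875 theta=-1447/3300 (≈-0.4385)
Rounded to 4 decimal places: x = -35.7875, theta = -0.4385

Answer: -35.7875 -0.4385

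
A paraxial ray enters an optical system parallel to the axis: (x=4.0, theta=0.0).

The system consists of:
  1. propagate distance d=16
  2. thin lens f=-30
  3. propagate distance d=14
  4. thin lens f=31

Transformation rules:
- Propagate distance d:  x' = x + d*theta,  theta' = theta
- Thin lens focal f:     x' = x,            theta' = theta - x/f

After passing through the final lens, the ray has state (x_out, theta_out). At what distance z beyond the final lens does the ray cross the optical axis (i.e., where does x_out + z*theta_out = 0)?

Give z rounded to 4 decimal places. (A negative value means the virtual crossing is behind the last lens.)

Initial: x=4.0000 theta=0.0000
After 1 (propagate distance d=16): x=4.0000 theta=0.0000
After 2 (thin lens f=-30): x=4.0000 theta=2/15 (≈0.1333)
After 3 (propagate distance d=14): x=88/15 (≈5.8667) theta=2/15 (≈0.1333)
After 4 (thin lens f=31): x=88/15 (≈5.8667) theta=-26/465 (≈-0.0559)
z_focus = -x_out/theta_out = -(88/15)/(-26/465) = 1364/13 ≈ 104.9231
Rounded to 4 decimal places: z = 104.9231

Answer: 104.9231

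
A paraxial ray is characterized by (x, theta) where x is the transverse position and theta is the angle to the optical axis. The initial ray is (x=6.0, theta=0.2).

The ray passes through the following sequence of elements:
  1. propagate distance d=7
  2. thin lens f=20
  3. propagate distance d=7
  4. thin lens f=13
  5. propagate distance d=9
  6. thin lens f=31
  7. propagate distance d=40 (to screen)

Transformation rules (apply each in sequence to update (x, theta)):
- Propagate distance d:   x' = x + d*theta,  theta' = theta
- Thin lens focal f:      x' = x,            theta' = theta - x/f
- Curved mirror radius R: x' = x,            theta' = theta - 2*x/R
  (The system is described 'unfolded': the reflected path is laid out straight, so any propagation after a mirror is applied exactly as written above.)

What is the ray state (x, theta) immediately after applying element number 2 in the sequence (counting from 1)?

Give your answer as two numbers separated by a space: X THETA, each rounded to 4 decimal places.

Initial: x=6.0000 theta=0.2000
After 1 (propagate distance d=7): x=7.4000 theta=0.2000
After 2 (thin lens f=20): x=7.4000 theta=-0.1700
Rounded to 4 decimal places: x = 7.4000, theta = -0.1700

Answer: 7.4000 -0.1700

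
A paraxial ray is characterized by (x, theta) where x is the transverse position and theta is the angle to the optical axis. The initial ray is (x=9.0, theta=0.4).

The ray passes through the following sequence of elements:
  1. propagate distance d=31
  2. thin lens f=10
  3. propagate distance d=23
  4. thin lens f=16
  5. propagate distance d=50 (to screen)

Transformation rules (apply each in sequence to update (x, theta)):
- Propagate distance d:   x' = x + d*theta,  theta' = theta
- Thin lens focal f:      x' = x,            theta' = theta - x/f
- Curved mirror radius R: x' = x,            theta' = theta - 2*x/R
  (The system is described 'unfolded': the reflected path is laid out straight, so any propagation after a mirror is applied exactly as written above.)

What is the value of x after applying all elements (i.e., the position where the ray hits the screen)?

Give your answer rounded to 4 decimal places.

Initial: x=9.0000 theta=0.4000
After 1 (propagate distance d=31): x=21.4000 theta=0.4000
After 2 (thin lens f=10): x=21.4000 theta=-1.7400
After 3 (propagate distance d=23): x=-18.6200 theta=-1.7400
After 4 (thin lens f=16): x=-18.6200 theta=-461/800 (≈-0.5763)
After 5 (propagate distance d=50 (to screen)): x=-47.4325 theta=-461/800 (≈-0.5763)
Rounded to 4 decimal places: x = -47.4325

Answer: -47.4325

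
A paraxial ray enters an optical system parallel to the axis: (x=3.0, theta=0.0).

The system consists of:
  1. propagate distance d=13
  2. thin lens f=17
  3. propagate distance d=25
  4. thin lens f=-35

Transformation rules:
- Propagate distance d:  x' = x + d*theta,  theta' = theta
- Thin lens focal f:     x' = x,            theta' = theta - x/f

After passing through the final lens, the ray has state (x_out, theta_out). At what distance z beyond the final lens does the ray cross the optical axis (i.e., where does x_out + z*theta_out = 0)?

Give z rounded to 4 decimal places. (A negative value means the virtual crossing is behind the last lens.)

Answer: -6.5116

Derivation:
Initial: x=3.0000 theta=0.0000
After 1 (propagate distance d=13): x=3.0000 theta=0.0000
After 2 (thin lens f=17): x=3.0000 theta=-3/17 (≈-0.1765)
After 3 (propagate distance d=25): x=-24/17 (≈-1.4118) theta=-3/17 (≈-0.1765)
After 4 (thin lens f=-35): x=-24/17 (≈-1.4118) theta=-129/595 (≈-0.2168)
z_focus = -x_out/theta_out = -(-24/17)/(-129/595) = -280/43 ≈ -6.5116
Rounded to 4 decimal places: z = -6.5116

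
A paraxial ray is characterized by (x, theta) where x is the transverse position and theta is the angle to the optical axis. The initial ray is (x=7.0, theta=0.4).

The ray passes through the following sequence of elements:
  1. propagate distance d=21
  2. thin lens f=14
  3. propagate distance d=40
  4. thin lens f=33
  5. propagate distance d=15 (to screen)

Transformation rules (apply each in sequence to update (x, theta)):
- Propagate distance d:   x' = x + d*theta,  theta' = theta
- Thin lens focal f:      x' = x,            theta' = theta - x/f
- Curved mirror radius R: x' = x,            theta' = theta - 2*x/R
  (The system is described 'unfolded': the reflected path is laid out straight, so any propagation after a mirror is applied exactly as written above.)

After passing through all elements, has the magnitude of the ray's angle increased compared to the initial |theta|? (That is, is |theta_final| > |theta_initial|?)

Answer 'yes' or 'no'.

Answer: no

Derivation:
Initial: x=7.0000 theta=0.4000
After 1 (propagate distance d=21): x=15.4000 theta=0.4000
After 2 (thin lens f=14): x=15.4000 theta=-0.7000
After 3 (propagate distance d=40): x=-12.6000 theta=-0.7000
After 4 (thin lens f=33): x=-12.6000 theta=-7/22 (≈-0.3182)
After 5 (propagate distance d=15 (to screen)): x=-1911/110 (≈-17.3727) theta=-7/22 (≈-0.3182)
|theta_initial|=0.4000 |theta_final|=7/22 (≈0.3182) -> not increased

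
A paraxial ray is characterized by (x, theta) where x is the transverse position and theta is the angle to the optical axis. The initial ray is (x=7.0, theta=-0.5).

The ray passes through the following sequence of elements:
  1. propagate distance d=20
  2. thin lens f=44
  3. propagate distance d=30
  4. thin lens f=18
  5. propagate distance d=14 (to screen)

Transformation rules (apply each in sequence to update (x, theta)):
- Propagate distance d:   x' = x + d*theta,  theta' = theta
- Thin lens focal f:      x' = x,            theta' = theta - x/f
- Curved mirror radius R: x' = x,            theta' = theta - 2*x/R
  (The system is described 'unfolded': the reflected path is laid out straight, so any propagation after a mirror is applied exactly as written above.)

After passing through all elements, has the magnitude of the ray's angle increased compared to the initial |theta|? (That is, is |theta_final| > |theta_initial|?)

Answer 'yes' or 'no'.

Initial: x=7.0000 theta=-0.5000
After 1 (propagate distance d=20): x=-3.0000 theta=-0.5000
After 2 (thin lens f=44): x=-3.0000 theta=-19/44 (≈-0.4318)
After 3 (propagate distance d=30): x=-351/22 (≈-15.9545) theta=-19/44 (≈-0.4318)
After 4 (thin lens f=18): x=-351/22 (≈-15.9545) theta=5/11 (≈0.4545)
After 5 (propagate distance d=14 (to screen)): x=-211/22 (≈-9.5909) theta=5/11 (≈0.4545)
|theta_initial|=0.5000 |theta_final|=5/11 (≈0.4545) -> not increased

Answer: no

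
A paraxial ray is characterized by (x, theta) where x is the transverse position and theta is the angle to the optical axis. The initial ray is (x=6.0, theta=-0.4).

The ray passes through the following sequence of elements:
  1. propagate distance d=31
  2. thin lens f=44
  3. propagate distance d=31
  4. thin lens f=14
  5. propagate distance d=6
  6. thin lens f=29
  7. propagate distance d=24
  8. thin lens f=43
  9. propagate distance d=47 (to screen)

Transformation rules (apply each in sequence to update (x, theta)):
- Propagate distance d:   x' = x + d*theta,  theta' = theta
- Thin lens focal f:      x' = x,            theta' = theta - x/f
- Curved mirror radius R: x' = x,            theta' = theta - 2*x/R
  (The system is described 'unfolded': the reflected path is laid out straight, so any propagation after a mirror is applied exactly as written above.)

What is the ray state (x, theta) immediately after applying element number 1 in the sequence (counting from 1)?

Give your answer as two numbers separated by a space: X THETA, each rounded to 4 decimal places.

Answer: -6.4000 -0.4000

Derivation:
Initial: x=6.0000 theta=-0.4000
After 1 (propagate distance d=31): x=-6.4000 theta=-0.4000
Rounded to 4 decimal places: x = -6.4000, theta = -0.4000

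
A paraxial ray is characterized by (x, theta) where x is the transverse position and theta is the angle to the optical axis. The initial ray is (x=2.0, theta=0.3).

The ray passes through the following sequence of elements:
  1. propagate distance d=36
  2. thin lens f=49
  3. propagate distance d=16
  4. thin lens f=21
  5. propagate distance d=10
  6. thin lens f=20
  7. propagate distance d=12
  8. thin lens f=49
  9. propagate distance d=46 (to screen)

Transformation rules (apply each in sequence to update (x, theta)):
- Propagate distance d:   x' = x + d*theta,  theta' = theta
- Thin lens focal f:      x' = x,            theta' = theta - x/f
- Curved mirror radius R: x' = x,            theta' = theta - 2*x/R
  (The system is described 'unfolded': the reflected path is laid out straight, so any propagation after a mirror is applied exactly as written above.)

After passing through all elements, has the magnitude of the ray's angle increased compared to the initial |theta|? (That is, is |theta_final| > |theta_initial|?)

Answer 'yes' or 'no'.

Answer: yes

Derivation:
Initial: x=2.0000 theta=0.3000
After 1 (propagate distance d=36): x=12.8000 theta=0.3000
After 2 (thin lens f=49): x=12.8000 theta=19/490 (≈0.0388)
After 3 (propagate distance d=16): x=3288/245 (≈13.4204) theta=19/490 (≈0.0388)
After 4 (thin lens f=21): x=3288/245 (≈13.4204) theta=-2059/3430 (≈-0.6003)
After 5 (propagate distance d=10): x=12721/1715 (≈7.4175) theta=-2059/3430 (≈-0.6003)
After 6 (thin lens f=20): x=12721/1715 (≈7.4175) theta=-33311/34300 (≈-0.9712)
After 7 (propagate distance d=12): x=-36328/8575 (≈-4.2365) theta=-33311/34300 (≈-0.9712)
After 8 (thin lens f=49): x=-36328/8575 (≈-4.2365) theta=-1486927/1680700 (≈-0.8847)
After 9 (propagate distance d=46 (to screen)): x=-7551893/168070 (≈-44.9330) theta=-1486927/1680700 (≈-0.8847)
|theta_initial|=0.3000 |theta_final|=1486927/1680700 (≈0.8847) -> increased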